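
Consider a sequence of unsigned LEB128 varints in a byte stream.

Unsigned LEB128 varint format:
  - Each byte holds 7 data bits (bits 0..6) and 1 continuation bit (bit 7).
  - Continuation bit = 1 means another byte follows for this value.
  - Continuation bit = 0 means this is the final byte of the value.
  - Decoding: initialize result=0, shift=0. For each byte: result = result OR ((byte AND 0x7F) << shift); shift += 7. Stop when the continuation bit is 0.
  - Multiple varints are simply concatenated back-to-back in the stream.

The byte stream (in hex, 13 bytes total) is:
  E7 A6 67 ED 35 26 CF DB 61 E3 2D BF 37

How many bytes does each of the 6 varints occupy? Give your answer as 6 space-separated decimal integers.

Answer: 3 2 1 3 2 2

Derivation:
  byte[0]=0xE7 cont=1 payload=0x67=103: acc |= 103<<0 -> acc=103 shift=7
  byte[1]=0xA6 cont=1 payload=0x26=38: acc |= 38<<7 -> acc=4967 shift=14
  byte[2]=0x67 cont=0 payload=0x67=103: acc |= 103<<14 -> acc=1692519 shift=21 [end]
Varint 1: bytes[0:3] = E7 A6 67 -> value 1692519 (3 byte(s))
  byte[3]=0xED cont=1 payload=0x6D=109: acc |= 109<<0 -> acc=109 shift=7
  byte[4]=0x35 cont=0 payload=0x35=53: acc |= 53<<7 -> acc=6893 shift=14 [end]
Varint 2: bytes[3:5] = ED 35 -> value 6893 (2 byte(s))
  byte[5]=0x26 cont=0 payload=0x26=38: acc |= 38<<0 -> acc=38 shift=7 [end]
Varint 3: bytes[5:6] = 26 -> value 38 (1 byte(s))
  byte[6]=0xCF cont=1 payload=0x4F=79: acc |= 79<<0 -> acc=79 shift=7
  byte[7]=0xDB cont=1 payload=0x5B=91: acc |= 91<<7 -> acc=11727 shift=14
  byte[8]=0x61 cont=0 payload=0x61=97: acc |= 97<<14 -> acc=1600975 shift=21 [end]
Varint 4: bytes[6:9] = CF DB 61 -> value 1600975 (3 byte(s))
  byte[9]=0xE3 cont=1 payload=0x63=99: acc |= 99<<0 -> acc=99 shift=7
  byte[10]=0x2D cont=0 payload=0x2D=45: acc |= 45<<7 -> acc=5859 shift=14 [end]
Varint 5: bytes[9:11] = E3 2D -> value 5859 (2 byte(s))
  byte[11]=0xBF cont=1 payload=0x3F=63: acc |= 63<<0 -> acc=63 shift=7
  byte[12]=0x37 cont=0 payload=0x37=55: acc |= 55<<7 -> acc=7103 shift=14 [end]
Varint 6: bytes[11:13] = BF 37 -> value 7103 (2 byte(s))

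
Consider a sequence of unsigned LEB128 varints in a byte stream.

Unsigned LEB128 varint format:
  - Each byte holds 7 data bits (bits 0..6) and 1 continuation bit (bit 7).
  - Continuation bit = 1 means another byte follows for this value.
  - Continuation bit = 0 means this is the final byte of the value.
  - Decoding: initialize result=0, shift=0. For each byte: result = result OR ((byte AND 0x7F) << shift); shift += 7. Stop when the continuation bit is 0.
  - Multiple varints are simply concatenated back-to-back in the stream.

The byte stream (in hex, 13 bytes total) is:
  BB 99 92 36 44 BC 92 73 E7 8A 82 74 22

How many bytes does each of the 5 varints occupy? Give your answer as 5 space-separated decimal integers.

  byte[0]=0xBB cont=1 payload=0x3B=59: acc |= 59<<0 -> acc=59 shift=7
  byte[1]=0x99 cont=1 payload=0x19=25: acc |= 25<<7 -> acc=3259 shift=14
  byte[2]=0x92 cont=1 payload=0x12=18: acc |= 18<<14 -> acc=298171 shift=21
  byte[3]=0x36 cont=0 payload=0x36=54: acc |= 54<<21 -> acc=113544379 shift=28 [end]
Varint 1: bytes[0:4] = BB 99 92 36 -> value 113544379 (4 byte(s))
  byte[4]=0x44 cont=0 payload=0x44=68: acc |= 68<<0 -> acc=68 shift=7 [end]
Varint 2: bytes[4:5] = 44 -> value 68 (1 byte(s))
  byte[5]=0xBC cont=1 payload=0x3C=60: acc |= 60<<0 -> acc=60 shift=7
  byte[6]=0x92 cont=1 payload=0x12=18: acc |= 18<<7 -> acc=2364 shift=14
  byte[7]=0x73 cont=0 payload=0x73=115: acc |= 115<<14 -> acc=1886524 shift=21 [end]
Varint 3: bytes[5:8] = BC 92 73 -> value 1886524 (3 byte(s))
  byte[8]=0xE7 cont=1 payload=0x67=103: acc |= 103<<0 -> acc=103 shift=7
  byte[9]=0x8A cont=1 payload=0x0A=10: acc |= 10<<7 -> acc=1383 shift=14
  byte[10]=0x82 cont=1 payload=0x02=2: acc |= 2<<14 -> acc=34151 shift=21
  byte[11]=0x74 cont=0 payload=0x74=116: acc |= 116<<21 -> acc=243303783 shift=28 [end]
Varint 4: bytes[8:12] = E7 8A 82 74 -> value 243303783 (4 byte(s))
  byte[12]=0x22 cont=0 payload=0x22=34: acc |= 34<<0 -> acc=34 shift=7 [end]
Varint 5: bytes[12:13] = 22 -> value 34 (1 byte(s))

Answer: 4 1 3 4 1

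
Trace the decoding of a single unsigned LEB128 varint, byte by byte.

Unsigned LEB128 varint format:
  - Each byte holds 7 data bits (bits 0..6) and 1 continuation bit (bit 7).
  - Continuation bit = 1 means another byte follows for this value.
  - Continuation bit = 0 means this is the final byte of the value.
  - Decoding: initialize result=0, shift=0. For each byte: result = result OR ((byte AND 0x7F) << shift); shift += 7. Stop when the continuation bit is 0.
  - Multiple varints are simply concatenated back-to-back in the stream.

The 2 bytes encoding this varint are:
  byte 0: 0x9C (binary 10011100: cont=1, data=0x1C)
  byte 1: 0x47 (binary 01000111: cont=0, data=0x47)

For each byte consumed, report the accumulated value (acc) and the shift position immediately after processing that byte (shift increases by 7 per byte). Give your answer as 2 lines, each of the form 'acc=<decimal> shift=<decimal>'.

byte 0=0x9C: payload=0x1C=28, contrib = 28<<0 = 28; acc -> 28, shift -> 7
byte 1=0x47: payload=0x47=71, contrib = 71<<7 = 9088; acc -> 9116, shift -> 14

Answer: acc=28 shift=7
acc=9116 shift=14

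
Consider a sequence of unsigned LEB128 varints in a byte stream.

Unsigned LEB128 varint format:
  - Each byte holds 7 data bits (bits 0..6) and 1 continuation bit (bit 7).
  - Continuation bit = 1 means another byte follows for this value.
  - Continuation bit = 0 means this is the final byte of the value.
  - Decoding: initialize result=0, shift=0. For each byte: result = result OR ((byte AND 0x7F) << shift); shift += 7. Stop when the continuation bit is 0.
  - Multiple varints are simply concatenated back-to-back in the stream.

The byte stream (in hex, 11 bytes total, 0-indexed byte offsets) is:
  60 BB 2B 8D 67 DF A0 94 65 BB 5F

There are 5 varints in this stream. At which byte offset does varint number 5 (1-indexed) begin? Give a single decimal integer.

  byte[0]=0x60 cont=0 payload=0x60=96: acc |= 96<<0 -> acc=96 shift=7 [end]
Varint 1: bytes[0:1] = 60 -> value 96 (1 byte(s))
  byte[1]=0xBB cont=1 payload=0x3B=59: acc |= 59<<0 -> acc=59 shift=7
  byte[2]=0x2B cont=0 payload=0x2B=43: acc |= 43<<7 -> acc=5563 shift=14 [end]
Varint 2: bytes[1:3] = BB 2B -> value 5563 (2 byte(s))
  byte[3]=0x8D cont=1 payload=0x0D=13: acc |= 13<<0 -> acc=13 shift=7
  byte[4]=0x67 cont=0 payload=0x67=103: acc |= 103<<7 -> acc=13197 shift=14 [end]
Varint 3: bytes[3:5] = 8D 67 -> value 13197 (2 byte(s))
  byte[5]=0xDF cont=1 payload=0x5F=95: acc |= 95<<0 -> acc=95 shift=7
  byte[6]=0xA0 cont=1 payload=0x20=32: acc |= 32<<7 -> acc=4191 shift=14
  byte[7]=0x94 cont=1 payload=0x14=20: acc |= 20<<14 -> acc=331871 shift=21
  byte[8]=0x65 cont=0 payload=0x65=101: acc |= 101<<21 -> acc=212144223 shift=28 [end]
Varint 4: bytes[5:9] = DF A0 94 65 -> value 212144223 (4 byte(s))
  byte[9]=0xBB cont=1 payload=0x3B=59: acc |= 59<<0 -> acc=59 shift=7
  byte[10]=0x5F cont=0 payload=0x5F=95: acc |= 95<<7 -> acc=12219 shift=14 [end]
Varint 5: bytes[9:11] = BB 5F -> value 12219 (2 byte(s))

Answer: 9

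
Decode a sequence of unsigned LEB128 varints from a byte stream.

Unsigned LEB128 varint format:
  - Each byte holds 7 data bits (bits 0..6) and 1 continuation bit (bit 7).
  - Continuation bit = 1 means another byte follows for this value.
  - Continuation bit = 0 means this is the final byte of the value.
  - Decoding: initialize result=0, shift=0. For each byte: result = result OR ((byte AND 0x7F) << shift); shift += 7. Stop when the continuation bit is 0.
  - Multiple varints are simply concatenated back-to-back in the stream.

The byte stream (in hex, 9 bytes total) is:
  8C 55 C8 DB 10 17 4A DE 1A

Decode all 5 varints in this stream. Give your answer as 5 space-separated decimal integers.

  byte[0]=0x8C cont=1 payload=0x0C=12: acc |= 12<<0 -> acc=12 shift=7
  byte[1]=0x55 cont=0 payload=0x55=85: acc |= 85<<7 -> acc=10892 shift=14 [end]
Varint 1: bytes[0:2] = 8C 55 -> value 10892 (2 byte(s))
  byte[2]=0xC8 cont=1 payload=0x48=72: acc |= 72<<0 -> acc=72 shift=7
  byte[3]=0xDB cont=1 payload=0x5B=91: acc |= 91<<7 -> acc=11720 shift=14
  byte[4]=0x10 cont=0 payload=0x10=16: acc |= 16<<14 -> acc=273864 shift=21 [end]
Varint 2: bytes[2:5] = C8 DB 10 -> value 273864 (3 byte(s))
  byte[5]=0x17 cont=0 payload=0x17=23: acc |= 23<<0 -> acc=23 shift=7 [end]
Varint 3: bytes[5:6] = 17 -> value 23 (1 byte(s))
  byte[6]=0x4A cont=0 payload=0x4A=74: acc |= 74<<0 -> acc=74 shift=7 [end]
Varint 4: bytes[6:7] = 4A -> value 74 (1 byte(s))
  byte[7]=0xDE cont=1 payload=0x5E=94: acc |= 94<<0 -> acc=94 shift=7
  byte[8]=0x1A cont=0 payload=0x1A=26: acc |= 26<<7 -> acc=3422 shift=14 [end]
Varint 5: bytes[7:9] = DE 1A -> value 3422 (2 byte(s))

Answer: 10892 273864 23 74 3422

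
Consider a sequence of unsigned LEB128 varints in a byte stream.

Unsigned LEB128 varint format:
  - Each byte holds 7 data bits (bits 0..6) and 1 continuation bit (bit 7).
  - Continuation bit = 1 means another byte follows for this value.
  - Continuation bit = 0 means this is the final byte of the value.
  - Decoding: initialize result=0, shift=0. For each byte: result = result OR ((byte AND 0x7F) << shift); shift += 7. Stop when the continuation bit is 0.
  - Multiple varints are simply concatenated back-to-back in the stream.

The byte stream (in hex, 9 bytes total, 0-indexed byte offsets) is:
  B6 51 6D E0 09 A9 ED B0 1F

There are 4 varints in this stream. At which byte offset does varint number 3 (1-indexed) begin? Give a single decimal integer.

  byte[0]=0xB6 cont=1 payload=0x36=54: acc |= 54<<0 -> acc=54 shift=7
  byte[1]=0x51 cont=0 payload=0x51=81: acc |= 81<<7 -> acc=10422 shift=14 [end]
Varint 1: bytes[0:2] = B6 51 -> value 10422 (2 byte(s))
  byte[2]=0x6D cont=0 payload=0x6D=109: acc |= 109<<0 -> acc=109 shift=7 [end]
Varint 2: bytes[2:3] = 6D -> value 109 (1 byte(s))
  byte[3]=0xE0 cont=1 payload=0x60=96: acc |= 96<<0 -> acc=96 shift=7
  byte[4]=0x09 cont=0 payload=0x09=9: acc |= 9<<7 -> acc=1248 shift=14 [end]
Varint 3: bytes[3:5] = E0 09 -> value 1248 (2 byte(s))
  byte[5]=0xA9 cont=1 payload=0x29=41: acc |= 41<<0 -> acc=41 shift=7
  byte[6]=0xED cont=1 payload=0x6D=109: acc |= 109<<7 -> acc=13993 shift=14
  byte[7]=0xB0 cont=1 payload=0x30=48: acc |= 48<<14 -> acc=800425 shift=21
  byte[8]=0x1F cont=0 payload=0x1F=31: acc |= 31<<21 -> acc=65812137 shift=28 [end]
Varint 4: bytes[5:9] = A9 ED B0 1F -> value 65812137 (4 byte(s))

Answer: 3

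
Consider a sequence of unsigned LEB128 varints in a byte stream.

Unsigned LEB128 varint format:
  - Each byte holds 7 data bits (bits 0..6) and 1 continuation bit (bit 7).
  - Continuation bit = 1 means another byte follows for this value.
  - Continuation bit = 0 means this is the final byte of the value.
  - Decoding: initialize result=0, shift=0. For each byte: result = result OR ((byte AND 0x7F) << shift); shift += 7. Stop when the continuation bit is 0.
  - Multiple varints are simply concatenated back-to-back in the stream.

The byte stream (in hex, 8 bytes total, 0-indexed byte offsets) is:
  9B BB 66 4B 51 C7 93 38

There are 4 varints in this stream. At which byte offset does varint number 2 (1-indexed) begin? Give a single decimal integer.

Answer: 3

Derivation:
  byte[0]=0x9B cont=1 payload=0x1B=27: acc |= 27<<0 -> acc=27 shift=7
  byte[1]=0xBB cont=1 payload=0x3B=59: acc |= 59<<7 -> acc=7579 shift=14
  byte[2]=0x66 cont=0 payload=0x66=102: acc |= 102<<14 -> acc=1678747 shift=21 [end]
Varint 1: bytes[0:3] = 9B BB 66 -> value 1678747 (3 byte(s))
  byte[3]=0x4B cont=0 payload=0x4B=75: acc |= 75<<0 -> acc=75 shift=7 [end]
Varint 2: bytes[3:4] = 4B -> value 75 (1 byte(s))
  byte[4]=0x51 cont=0 payload=0x51=81: acc |= 81<<0 -> acc=81 shift=7 [end]
Varint 3: bytes[4:5] = 51 -> value 81 (1 byte(s))
  byte[5]=0xC7 cont=1 payload=0x47=71: acc |= 71<<0 -> acc=71 shift=7
  byte[6]=0x93 cont=1 payload=0x13=19: acc |= 19<<7 -> acc=2503 shift=14
  byte[7]=0x38 cont=0 payload=0x38=56: acc |= 56<<14 -> acc=920007 shift=21 [end]
Varint 4: bytes[5:8] = C7 93 38 -> value 920007 (3 byte(s))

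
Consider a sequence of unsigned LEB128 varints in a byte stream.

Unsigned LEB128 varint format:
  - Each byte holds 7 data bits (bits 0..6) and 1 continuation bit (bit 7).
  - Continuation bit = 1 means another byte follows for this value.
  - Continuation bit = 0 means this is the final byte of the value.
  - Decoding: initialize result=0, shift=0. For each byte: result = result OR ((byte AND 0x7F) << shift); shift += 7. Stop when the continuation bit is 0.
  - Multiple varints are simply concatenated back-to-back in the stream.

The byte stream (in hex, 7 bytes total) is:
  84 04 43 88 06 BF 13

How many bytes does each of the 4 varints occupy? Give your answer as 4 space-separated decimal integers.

Answer: 2 1 2 2

Derivation:
  byte[0]=0x84 cont=1 payload=0x04=4: acc |= 4<<0 -> acc=4 shift=7
  byte[1]=0x04 cont=0 payload=0x04=4: acc |= 4<<7 -> acc=516 shift=14 [end]
Varint 1: bytes[0:2] = 84 04 -> value 516 (2 byte(s))
  byte[2]=0x43 cont=0 payload=0x43=67: acc |= 67<<0 -> acc=67 shift=7 [end]
Varint 2: bytes[2:3] = 43 -> value 67 (1 byte(s))
  byte[3]=0x88 cont=1 payload=0x08=8: acc |= 8<<0 -> acc=8 shift=7
  byte[4]=0x06 cont=0 payload=0x06=6: acc |= 6<<7 -> acc=776 shift=14 [end]
Varint 3: bytes[3:5] = 88 06 -> value 776 (2 byte(s))
  byte[5]=0xBF cont=1 payload=0x3F=63: acc |= 63<<0 -> acc=63 shift=7
  byte[6]=0x13 cont=0 payload=0x13=19: acc |= 19<<7 -> acc=2495 shift=14 [end]
Varint 4: bytes[5:7] = BF 13 -> value 2495 (2 byte(s))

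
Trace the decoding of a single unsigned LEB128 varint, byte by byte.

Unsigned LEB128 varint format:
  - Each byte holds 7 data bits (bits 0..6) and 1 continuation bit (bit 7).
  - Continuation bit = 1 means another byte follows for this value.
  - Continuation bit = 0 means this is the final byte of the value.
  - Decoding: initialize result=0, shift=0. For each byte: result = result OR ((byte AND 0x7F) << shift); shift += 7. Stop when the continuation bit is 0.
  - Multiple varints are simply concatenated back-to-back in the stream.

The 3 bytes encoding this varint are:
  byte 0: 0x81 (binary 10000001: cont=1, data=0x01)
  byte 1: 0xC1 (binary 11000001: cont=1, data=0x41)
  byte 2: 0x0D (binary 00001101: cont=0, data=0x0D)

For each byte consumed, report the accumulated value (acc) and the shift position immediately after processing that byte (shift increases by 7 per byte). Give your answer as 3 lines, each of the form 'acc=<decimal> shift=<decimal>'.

Answer: acc=1 shift=7
acc=8321 shift=14
acc=221313 shift=21

Derivation:
byte 0=0x81: payload=0x01=1, contrib = 1<<0 = 1; acc -> 1, shift -> 7
byte 1=0xC1: payload=0x41=65, contrib = 65<<7 = 8320; acc -> 8321, shift -> 14
byte 2=0x0D: payload=0x0D=13, contrib = 13<<14 = 212992; acc -> 221313, shift -> 21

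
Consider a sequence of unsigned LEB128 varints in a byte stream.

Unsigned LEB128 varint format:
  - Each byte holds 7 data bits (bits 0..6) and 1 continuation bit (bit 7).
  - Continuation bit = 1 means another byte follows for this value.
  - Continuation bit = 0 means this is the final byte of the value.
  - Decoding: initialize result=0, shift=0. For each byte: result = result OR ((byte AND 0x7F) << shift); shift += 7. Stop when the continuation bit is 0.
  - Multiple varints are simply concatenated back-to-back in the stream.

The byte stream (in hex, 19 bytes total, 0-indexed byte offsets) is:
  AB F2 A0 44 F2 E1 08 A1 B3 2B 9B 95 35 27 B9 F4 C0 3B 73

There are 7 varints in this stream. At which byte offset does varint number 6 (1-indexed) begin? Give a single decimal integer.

  byte[0]=0xAB cont=1 payload=0x2B=43: acc |= 43<<0 -> acc=43 shift=7
  byte[1]=0xF2 cont=1 payload=0x72=114: acc |= 114<<7 -> acc=14635 shift=14
  byte[2]=0xA0 cont=1 payload=0x20=32: acc |= 32<<14 -> acc=538923 shift=21
  byte[3]=0x44 cont=0 payload=0x44=68: acc |= 68<<21 -> acc=143145259 shift=28 [end]
Varint 1: bytes[0:4] = AB F2 A0 44 -> value 143145259 (4 byte(s))
  byte[4]=0xF2 cont=1 payload=0x72=114: acc |= 114<<0 -> acc=114 shift=7
  byte[5]=0xE1 cont=1 payload=0x61=97: acc |= 97<<7 -> acc=12530 shift=14
  byte[6]=0x08 cont=0 payload=0x08=8: acc |= 8<<14 -> acc=143602 shift=21 [end]
Varint 2: bytes[4:7] = F2 E1 08 -> value 143602 (3 byte(s))
  byte[7]=0xA1 cont=1 payload=0x21=33: acc |= 33<<0 -> acc=33 shift=7
  byte[8]=0xB3 cont=1 payload=0x33=51: acc |= 51<<7 -> acc=6561 shift=14
  byte[9]=0x2B cont=0 payload=0x2B=43: acc |= 43<<14 -> acc=711073 shift=21 [end]
Varint 3: bytes[7:10] = A1 B3 2B -> value 711073 (3 byte(s))
  byte[10]=0x9B cont=1 payload=0x1B=27: acc |= 27<<0 -> acc=27 shift=7
  byte[11]=0x95 cont=1 payload=0x15=21: acc |= 21<<7 -> acc=2715 shift=14
  byte[12]=0x35 cont=0 payload=0x35=53: acc |= 53<<14 -> acc=871067 shift=21 [end]
Varint 4: bytes[10:13] = 9B 95 35 -> value 871067 (3 byte(s))
  byte[13]=0x27 cont=0 payload=0x27=39: acc |= 39<<0 -> acc=39 shift=7 [end]
Varint 5: bytes[13:14] = 27 -> value 39 (1 byte(s))
  byte[14]=0xB9 cont=1 payload=0x39=57: acc |= 57<<0 -> acc=57 shift=7
  byte[15]=0xF4 cont=1 payload=0x74=116: acc |= 116<<7 -> acc=14905 shift=14
  byte[16]=0xC0 cont=1 payload=0x40=64: acc |= 64<<14 -> acc=1063481 shift=21
  byte[17]=0x3B cont=0 payload=0x3B=59: acc |= 59<<21 -> acc=124795449 shift=28 [end]
Varint 6: bytes[14:18] = B9 F4 C0 3B -> value 124795449 (4 byte(s))
  byte[18]=0x73 cont=0 payload=0x73=115: acc |= 115<<0 -> acc=115 shift=7 [end]
Varint 7: bytes[18:19] = 73 -> value 115 (1 byte(s))

Answer: 14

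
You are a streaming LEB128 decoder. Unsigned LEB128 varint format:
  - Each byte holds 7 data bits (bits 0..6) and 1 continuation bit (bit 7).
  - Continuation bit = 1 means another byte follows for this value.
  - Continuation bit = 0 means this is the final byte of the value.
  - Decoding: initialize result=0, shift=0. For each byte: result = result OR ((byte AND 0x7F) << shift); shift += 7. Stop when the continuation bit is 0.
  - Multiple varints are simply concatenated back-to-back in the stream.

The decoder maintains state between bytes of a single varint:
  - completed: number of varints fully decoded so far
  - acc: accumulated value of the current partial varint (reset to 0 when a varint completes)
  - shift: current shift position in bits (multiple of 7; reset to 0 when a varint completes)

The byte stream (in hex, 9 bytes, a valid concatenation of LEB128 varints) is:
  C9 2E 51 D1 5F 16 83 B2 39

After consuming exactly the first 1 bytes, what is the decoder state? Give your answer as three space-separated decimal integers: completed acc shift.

byte[0]=0xC9 cont=1 payload=0x49: acc |= 73<<0 -> completed=0 acc=73 shift=7

Answer: 0 73 7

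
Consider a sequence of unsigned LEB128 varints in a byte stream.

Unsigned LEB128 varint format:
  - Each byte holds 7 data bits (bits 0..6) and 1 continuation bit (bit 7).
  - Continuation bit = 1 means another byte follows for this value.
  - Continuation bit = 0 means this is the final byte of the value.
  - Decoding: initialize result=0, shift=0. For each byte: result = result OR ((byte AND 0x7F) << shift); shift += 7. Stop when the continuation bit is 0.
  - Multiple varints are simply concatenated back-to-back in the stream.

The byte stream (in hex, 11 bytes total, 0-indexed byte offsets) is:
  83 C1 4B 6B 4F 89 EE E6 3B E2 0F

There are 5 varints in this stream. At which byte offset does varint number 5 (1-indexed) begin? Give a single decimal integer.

Answer: 9

Derivation:
  byte[0]=0x83 cont=1 payload=0x03=3: acc |= 3<<0 -> acc=3 shift=7
  byte[1]=0xC1 cont=1 payload=0x41=65: acc |= 65<<7 -> acc=8323 shift=14
  byte[2]=0x4B cont=0 payload=0x4B=75: acc |= 75<<14 -> acc=1237123 shift=21 [end]
Varint 1: bytes[0:3] = 83 C1 4B -> value 1237123 (3 byte(s))
  byte[3]=0x6B cont=0 payload=0x6B=107: acc |= 107<<0 -> acc=107 shift=7 [end]
Varint 2: bytes[3:4] = 6B -> value 107 (1 byte(s))
  byte[4]=0x4F cont=0 payload=0x4F=79: acc |= 79<<0 -> acc=79 shift=7 [end]
Varint 3: bytes[4:5] = 4F -> value 79 (1 byte(s))
  byte[5]=0x89 cont=1 payload=0x09=9: acc |= 9<<0 -> acc=9 shift=7
  byte[6]=0xEE cont=1 payload=0x6E=110: acc |= 110<<7 -> acc=14089 shift=14
  byte[7]=0xE6 cont=1 payload=0x66=102: acc |= 102<<14 -> acc=1685257 shift=21
  byte[8]=0x3B cont=0 payload=0x3B=59: acc |= 59<<21 -> acc=125417225 shift=28 [end]
Varint 4: bytes[5:9] = 89 EE E6 3B -> value 125417225 (4 byte(s))
  byte[9]=0xE2 cont=1 payload=0x62=98: acc |= 98<<0 -> acc=98 shift=7
  byte[10]=0x0F cont=0 payload=0x0F=15: acc |= 15<<7 -> acc=2018 shift=14 [end]
Varint 5: bytes[9:11] = E2 0F -> value 2018 (2 byte(s))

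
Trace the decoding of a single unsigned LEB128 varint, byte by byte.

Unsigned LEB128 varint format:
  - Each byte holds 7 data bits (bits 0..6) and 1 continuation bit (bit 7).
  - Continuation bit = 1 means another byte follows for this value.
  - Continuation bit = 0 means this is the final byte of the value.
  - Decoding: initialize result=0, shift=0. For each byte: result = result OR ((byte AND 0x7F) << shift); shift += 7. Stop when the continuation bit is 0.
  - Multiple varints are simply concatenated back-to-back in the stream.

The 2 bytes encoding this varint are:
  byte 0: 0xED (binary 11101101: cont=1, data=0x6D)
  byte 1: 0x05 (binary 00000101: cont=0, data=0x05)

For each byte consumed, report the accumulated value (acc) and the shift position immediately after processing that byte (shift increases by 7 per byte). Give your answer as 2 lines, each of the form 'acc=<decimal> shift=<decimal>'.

Answer: acc=109 shift=7
acc=749 shift=14

Derivation:
byte 0=0xED: payload=0x6D=109, contrib = 109<<0 = 109; acc -> 109, shift -> 7
byte 1=0x05: payload=0x05=5, contrib = 5<<7 = 640; acc -> 749, shift -> 14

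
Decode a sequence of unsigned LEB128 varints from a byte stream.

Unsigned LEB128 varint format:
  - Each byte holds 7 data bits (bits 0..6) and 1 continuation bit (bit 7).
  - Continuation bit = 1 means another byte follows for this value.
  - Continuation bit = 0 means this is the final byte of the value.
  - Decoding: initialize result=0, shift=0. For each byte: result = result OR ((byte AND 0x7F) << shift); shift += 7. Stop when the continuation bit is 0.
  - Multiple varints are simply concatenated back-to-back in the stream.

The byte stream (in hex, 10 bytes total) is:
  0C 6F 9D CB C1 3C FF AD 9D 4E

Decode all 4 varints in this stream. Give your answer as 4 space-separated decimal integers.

Answer: 12 111 126903709 164058879

Derivation:
  byte[0]=0x0C cont=0 payload=0x0C=12: acc |= 12<<0 -> acc=12 shift=7 [end]
Varint 1: bytes[0:1] = 0C -> value 12 (1 byte(s))
  byte[1]=0x6F cont=0 payload=0x6F=111: acc |= 111<<0 -> acc=111 shift=7 [end]
Varint 2: bytes[1:2] = 6F -> value 111 (1 byte(s))
  byte[2]=0x9D cont=1 payload=0x1D=29: acc |= 29<<0 -> acc=29 shift=7
  byte[3]=0xCB cont=1 payload=0x4B=75: acc |= 75<<7 -> acc=9629 shift=14
  byte[4]=0xC1 cont=1 payload=0x41=65: acc |= 65<<14 -> acc=1074589 shift=21
  byte[5]=0x3C cont=0 payload=0x3C=60: acc |= 60<<21 -> acc=126903709 shift=28 [end]
Varint 3: bytes[2:6] = 9D CB C1 3C -> value 126903709 (4 byte(s))
  byte[6]=0xFF cont=1 payload=0x7F=127: acc |= 127<<0 -> acc=127 shift=7
  byte[7]=0xAD cont=1 payload=0x2D=45: acc |= 45<<7 -> acc=5887 shift=14
  byte[8]=0x9D cont=1 payload=0x1D=29: acc |= 29<<14 -> acc=481023 shift=21
  byte[9]=0x4E cont=0 payload=0x4E=78: acc |= 78<<21 -> acc=164058879 shift=28 [end]
Varint 4: bytes[6:10] = FF AD 9D 4E -> value 164058879 (4 byte(s))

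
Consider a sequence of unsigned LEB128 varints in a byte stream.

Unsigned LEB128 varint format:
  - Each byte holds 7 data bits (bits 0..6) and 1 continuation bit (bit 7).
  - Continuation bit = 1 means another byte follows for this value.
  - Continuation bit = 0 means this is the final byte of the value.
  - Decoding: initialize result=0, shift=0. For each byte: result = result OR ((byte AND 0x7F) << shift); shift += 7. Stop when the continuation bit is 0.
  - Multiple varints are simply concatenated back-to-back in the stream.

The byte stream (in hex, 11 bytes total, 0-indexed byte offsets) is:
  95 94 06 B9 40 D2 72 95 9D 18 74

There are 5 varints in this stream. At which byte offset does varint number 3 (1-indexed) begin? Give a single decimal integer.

Answer: 5

Derivation:
  byte[0]=0x95 cont=1 payload=0x15=21: acc |= 21<<0 -> acc=21 shift=7
  byte[1]=0x94 cont=1 payload=0x14=20: acc |= 20<<7 -> acc=2581 shift=14
  byte[2]=0x06 cont=0 payload=0x06=6: acc |= 6<<14 -> acc=100885 shift=21 [end]
Varint 1: bytes[0:3] = 95 94 06 -> value 100885 (3 byte(s))
  byte[3]=0xB9 cont=1 payload=0x39=57: acc |= 57<<0 -> acc=57 shift=7
  byte[4]=0x40 cont=0 payload=0x40=64: acc |= 64<<7 -> acc=8249 shift=14 [end]
Varint 2: bytes[3:5] = B9 40 -> value 8249 (2 byte(s))
  byte[5]=0xD2 cont=1 payload=0x52=82: acc |= 82<<0 -> acc=82 shift=7
  byte[6]=0x72 cont=0 payload=0x72=114: acc |= 114<<7 -> acc=14674 shift=14 [end]
Varint 3: bytes[5:7] = D2 72 -> value 14674 (2 byte(s))
  byte[7]=0x95 cont=1 payload=0x15=21: acc |= 21<<0 -> acc=21 shift=7
  byte[8]=0x9D cont=1 payload=0x1D=29: acc |= 29<<7 -> acc=3733 shift=14
  byte[9]=0x18 cont=0 payload=0x18=24: acc |= 24<<14 -> acc=396949 shift=21 [end]
Varint 4: bytes[7:10] = 95 9D 18 -> value 396949 (3 byte(s))
  byte[10]=0x74 cont=0 payload=0x74=116: acc |= 116<<0 -> acc=116 shift=7 [end]
Varint 5: bytes[10:11] = 74 -> value 116 (1 byte(s))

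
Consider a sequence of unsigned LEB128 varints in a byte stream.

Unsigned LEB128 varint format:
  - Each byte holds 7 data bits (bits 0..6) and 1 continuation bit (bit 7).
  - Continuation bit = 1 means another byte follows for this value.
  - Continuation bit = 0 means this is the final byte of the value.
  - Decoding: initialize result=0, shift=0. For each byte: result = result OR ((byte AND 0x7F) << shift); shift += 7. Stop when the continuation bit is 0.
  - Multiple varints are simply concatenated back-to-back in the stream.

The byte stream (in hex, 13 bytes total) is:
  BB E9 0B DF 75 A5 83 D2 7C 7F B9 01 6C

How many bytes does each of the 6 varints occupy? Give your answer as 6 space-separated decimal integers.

  byte[0]=0xBB cont=1 payload=0x3B=59: acc |= 59<<0 -> acc=59 shift=7
  byte[1]=0xE9 cont=1 payload=0x69=105: acc |= 105<<7 -> acc=13499 shift=14
  byte[2]=0x0B cont=0 payload=0x0B=11: acc |= 11<<14 -> acc=193723 shift=21 [end]
Varint 1: bytes[0:3] = BB E9 0B -> value 193723 (3 byte(s))
  byte[3]=0xDF cont=1 payload=0x5F=95: acc |= 95<<0 -> acc=95 shift=7
  byte[4]=0x75 cont=0 payload=0x75=117: acc |= 117<<7 -> acc=15071 shift=14 [end]
Varint 2: bytes[3:5] = DF 75 -> value 15071 (2 byte(s))
  byte[5]=0xA5 cont=1 payload=0x25=37: acc |= 37<<0 -> acc=37 shift=7
  byte[6]=0x83 cont=1 payload=0x03=3: acc |= 3<<7 -> acc=421 shift=14
  byte[7]=0xD2 cont=1 payload=0x52=82: acc |= 82<<14 -> acc=1343909 shift=21
  byte[8]=0x7C cont=0 payload=0x7C=124: acc |= 124<<21 -> acc=261390757 shift=28 [end]
Varint 3: bytes[5:9] = A5 83 D2 7C -> value 261390757 (4 byte(s))
  byte[9]=0x7F cont=0 payload=0x7F=127: acc |= 127<<0 -> acc=127 shift=7 [end]
Varint 4: bytes[9:10] = 7F -> value 127 (1 byte(s))
  byte[10]=0xB9 cont=1 payload=0x39=57: acc |= 57<<0 -> acc=57 shift=7
  byte[11]=0x01 cont=0 payload=0x01=1: acc |= 1<<7 -> acc=185 shift=14 [end]
Varint 5: bytes[10:12] = B9 01 -> value 185 (2 byte(s))
  byte[12]=0x6C cont=0 payload=0x6C=108: acc |= 108<<0 -> acc=108 shift=7 [end]
Varint 6: bytes[12:13] = 6C -> value 108 (1 byte(s))

Answer: 3 2 4 1 2 1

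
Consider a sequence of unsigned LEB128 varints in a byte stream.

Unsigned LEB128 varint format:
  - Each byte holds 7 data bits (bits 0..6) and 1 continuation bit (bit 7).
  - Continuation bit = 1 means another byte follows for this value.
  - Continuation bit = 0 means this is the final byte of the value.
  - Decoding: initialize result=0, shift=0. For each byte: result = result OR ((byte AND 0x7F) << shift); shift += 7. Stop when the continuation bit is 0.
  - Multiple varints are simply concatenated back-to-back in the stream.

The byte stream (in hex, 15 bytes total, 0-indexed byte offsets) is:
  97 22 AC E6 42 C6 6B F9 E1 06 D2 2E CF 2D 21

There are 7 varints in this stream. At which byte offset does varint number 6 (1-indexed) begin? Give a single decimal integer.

Answer: 12

Derivation:
  byte[0]=0x97 cont=1 payload=0x17=23: acc |= 23<<0 -> acc=23 shift=7
  byte[1]=0x22 cont=0 payload=0x22=34: acc |= 34<<7 -> acc=4375 shift=14 [end]
Varint 1: bytes[0:2] = 97 22 -> value 4375 (2 byte(s))
  byte[2]=0xAC cont=1 payload=0x2C=44: acc |= 44<<0 -> acc=44 shift=7
  byte[3]=0xE6 cont=1 payload=0x66=102: acc |= 102<<7 -> acc=13100 shift=14
  byte[4]=0x42 cont=0 payload=0x42=66: acc |= 66<<14 -> acc=1094444 shift=21 [end]
Varint 2: bytes[2:5] = AC E6 42 -> value 1094444 (3 byte(s))
  byte[5]=0xC6 cont=1 payload=0x46=70: acc |= 70<<0 -> acc=70 shift=7
  byte[6]=0x6B cont=0 payload=0x6B=107: acc |= 107<<7 -> acc=13766 shift=14 [end]
Varint 3: bytes[5:7] = C6 6B -> value 13766 (2 byte(s))
  byte[7]=0xF9 cont=1 payload=0x79=121: acc |= 121<<0 -> acc=121 shift=7
  byte[8]=0xE1 cont=1 payload=0x61=97: acc |= 97<<7 -> acc=12537 shift=14
  byte[9]=0x06 cont=0 payload=0x06=6: acc |= 6<<14 -> acc=110841 shift=21 [end]
Varint 4: bytes[7:10] = F9 E1 06 -> value 110841 (3 byte(s))
  byte[10]=0xD2 cont=1 payload=0x52=82: acc |= 82<<0 -> acc=82 shift=7
  byte[11]=0x2E cont=0 payload=0x2E=46: acc |= 46<<7 -> acc=5970 shift=14 [end]
Varint 5: bytes[10:12] = D2 2E -> value 5970 (2 byte(s))
  byte[12]=0xCF cont=1 payload=0x4F=79: acc |= 79<<0 -> acc=79 shift=7
  byte[13]=0x2D cont=0 payload=0x2D=45: acc |= 45<<7 -> acc=5839 shift=14 [end]
Varint 6: bytes[12:14] = CF 2D -> value 5839 (2 byte(s))
  byte[14]=0x21 cont=0 payload=0x21=33: acc |= 33<<0 -> acc=33 shift=7 [end]
Varint 7: bytes[14:15] = 21 -> value 33 (1 byte(s))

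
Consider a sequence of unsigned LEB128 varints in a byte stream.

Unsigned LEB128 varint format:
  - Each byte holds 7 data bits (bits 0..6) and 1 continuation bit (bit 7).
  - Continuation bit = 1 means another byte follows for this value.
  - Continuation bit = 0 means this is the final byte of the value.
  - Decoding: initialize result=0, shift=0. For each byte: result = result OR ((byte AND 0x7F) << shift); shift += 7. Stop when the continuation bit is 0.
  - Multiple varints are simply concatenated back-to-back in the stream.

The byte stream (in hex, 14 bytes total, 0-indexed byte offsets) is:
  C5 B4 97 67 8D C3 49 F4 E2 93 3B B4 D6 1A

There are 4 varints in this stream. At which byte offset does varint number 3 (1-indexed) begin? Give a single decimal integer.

  byte[0]=0xC5 cont=1 payload=0x45=69: acc |= 69<<0 -> acc=69 shift=7
  byte[1]=0xB4 cont=1 payload=0x34=52: acc |= 52<<7 -> acc=6725 shift=14
  byte[2]=0x97 cont=1 payload=0x17=23: acc |= 23<<14 -> acc=383557 shift=21
  byte[3]=0x67 cont=0 payload=0x67=103: acc |= 103<<21 -> acc=216390213 shift=28 [end]
Varint 1: bytes[0:4] = C5 B4 97 67 -> value 216390213 (4 byte(s))
  byte[4]=0x8D cont=1 payload=0x0D=13: acc |= 13<<0 -> acc=13 shift=7
  byte[5]=0xC3 cont=1 payload=0x43=67: acc |= 67<<7 -> acc=8589 shift=14
  byte[6]=0x49 cont=0 payload=0x49=73: acc |= 73<<14 -> acc=1204621 shift=21 [end]
Varint 2: bytes[4:7] = 8D C3 49 -> value 1204621 (3 byte(s))
  byte[7]=0xF4 cont=1 payload=0x74=116: acc |= 116<<0 -> acc=116 shift=7
  byte[8]=0xE2 cont=1 payload=0x62=98: acc |= 98<<7 -> acc=12660 shift=14
  byte[9]=0x93 cont=1 payload=0x13=19: acc |= 19<<14 -> acc=323956 shift=21
  byte[10]=0x3B cont=0 payload=0x3B=59: acc |= 59<<21 -> acc=124055924 shift=28 [end]
Varint 3: bytes[7:11] = F4 E2 93 3B -> value 124055924 (4 byte(s))
  byte[11]=0xB4 cont=1 payload=0x34=52: acc |= 52<<0 -> acc=52 shift=7
  byte[12]=0xD6 cont=1 payload=0x56=86: acc |= 86<<7 -> acc=11060 shift=14
  byte[13]=0x1A cont=0 payload=0x1A=26: acc |= 26<<14 -> acc=437044 shift=21 [end]
Varint 4: bytes[11:14] = B4 D6 1A -> value 437044 (3 byte(s))

Answer: 7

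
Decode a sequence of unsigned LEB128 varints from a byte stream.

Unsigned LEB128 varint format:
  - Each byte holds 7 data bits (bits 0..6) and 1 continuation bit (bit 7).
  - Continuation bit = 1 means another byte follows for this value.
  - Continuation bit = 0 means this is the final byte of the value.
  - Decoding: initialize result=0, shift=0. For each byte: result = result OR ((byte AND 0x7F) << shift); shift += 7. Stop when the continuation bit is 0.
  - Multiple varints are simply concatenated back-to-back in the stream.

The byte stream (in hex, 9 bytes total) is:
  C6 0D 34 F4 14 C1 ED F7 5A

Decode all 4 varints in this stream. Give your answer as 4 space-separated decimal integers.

Answer: 1734 52 2676 190707393

Derivation:
  byte[0]=0xC6 cont=1 payload=0x46=70: acc |= 70<<0 -> acc=70 shift=7
  byte[1]=0x0D cont=0 payload=0x0D=13: acc |= 13<<7 -> acc=1734 shift=14 [end]
Varint 1: bytes[0:2] = C6 0D -> value 1734 (2 byte(s))
  byte[2]=0x34 cont=0 payload=0x34=52: acc |= 52<<0 -> acc=52 shift=7 [end]
Varint 2: bytes[2:3] = 34 -> value 52 (1 byte(s))
  byte[3]=0xF4 cont=1 payload=0x74=116: acc |= 116<<0 -> acc=116 shift=7
  byte[4]=0x14 cont=0 payload=0x14=20: acc |= 20<<7 -> acc=2676 shift=14 [end]
Varint 3: bytes[3:5] = F4 14 -> value 2676 (2 byte(s))
  byte[5]=0xC1 cont=1 payload=0x41=65: acc |= 65<<0 -> acc=65 shift=7
  byte[6]=0xED cont=1 payload=0x6D=109: acc |= 109<<7 -> acc=14017 shift=14
  byte[7]=0xF7 cont=1 payload=0x77=119: acc |= 119<<14 -> acc=1963713 shift=21
  byte[8]=0x5A cont=0 payload=0x5A=90: acc |= 90<<21 -> acc=190707393 shift=28 [end]
Varint 4: bytes[5:9] = C1 ED F7 5A -> value 190707393 (4 byte(s))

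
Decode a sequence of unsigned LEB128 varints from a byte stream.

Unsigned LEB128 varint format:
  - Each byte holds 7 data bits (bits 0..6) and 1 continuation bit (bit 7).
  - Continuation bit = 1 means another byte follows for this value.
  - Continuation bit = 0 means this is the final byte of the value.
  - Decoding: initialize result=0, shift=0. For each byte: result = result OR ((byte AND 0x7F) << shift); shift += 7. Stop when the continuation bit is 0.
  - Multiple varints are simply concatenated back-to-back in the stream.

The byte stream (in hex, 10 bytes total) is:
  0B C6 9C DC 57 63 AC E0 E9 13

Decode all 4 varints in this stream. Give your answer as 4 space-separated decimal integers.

  byte[0]=0x0B cont=0 payload=0x0B=11: acc |= 11<<0 -> acc=11 shift=7 [end]
Varint 1: bytes[0:1] = 0B -> value 11 (1 byte(s))
  byte[1]=0xC6 cont=1 payload=0x46=70: acc |= 70<<0 -> acc=70 shift=7
  byte[2]=0x9C cont=1 payload=0x1C=28: acc |= 28<<7 -> acc=3654 shift=14
  byte[3]=0xDC cont=1 payload=0x5C=92: acc |= 92<<14 -> acc=1510982 shift=21
  byte[4]=0x57 cont=0 payload=0x57=87: acc |= 87<<21 -> acc=183963206 shift=28 [end]
Varint 2: bytes[1:5] = C6 9C DC 57 -> value 183963206 (4 byte(s))
  byte[5]=0x63 cont=0 payload=0x63=99: acc |= 99<<0 -> acc=99 shift=7 [end]
Varint 3: bytes[5:6] = 63 -> value 99 (1 byte(s))
  byte[6]=0xAC cont=1 payload=0x2C=44: acc |= 44<<0 -> acc=44 shift=7
  byte[7]=0xE0 cont=1 payload=0x60=96: acc |= 96<<7 -> acc=12332 shift=14
  byte[8]=0xE9 cont=1 payload=0x69=105: acc |= 105<<14 -> acc=1732652 shift=21
  byte[9]=0x13 cont=0 payload=0x13=19: acc |= 19<<21 -> acc=41578540 shift=28 [end]
Varint 4: bytes[6:10] = AC E0 E9 13 -> value 41578540 (4 byte(s))

Answer: 11 183963206 99 41578540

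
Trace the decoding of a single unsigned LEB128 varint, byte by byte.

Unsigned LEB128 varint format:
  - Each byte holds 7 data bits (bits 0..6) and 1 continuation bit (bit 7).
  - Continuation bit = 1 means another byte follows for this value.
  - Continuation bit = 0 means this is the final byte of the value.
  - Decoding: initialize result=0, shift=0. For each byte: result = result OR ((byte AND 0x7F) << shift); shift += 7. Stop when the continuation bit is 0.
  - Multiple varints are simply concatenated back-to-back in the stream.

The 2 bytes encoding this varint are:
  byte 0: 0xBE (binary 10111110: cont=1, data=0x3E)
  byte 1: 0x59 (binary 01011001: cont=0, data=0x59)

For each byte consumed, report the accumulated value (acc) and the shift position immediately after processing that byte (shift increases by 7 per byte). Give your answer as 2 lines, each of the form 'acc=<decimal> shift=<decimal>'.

Answer: acc=62 shift=7
acc=11454 shift=14

Derivation:
byte 0=0xBE: payload=0x3E=62, contrib = 62<<0 = 62; acc -> 62, shift -> 7
byte 1=0x59: payload=0x59=89, contrib = 89<<7 = 11392; acc -> 11454, shift -> 14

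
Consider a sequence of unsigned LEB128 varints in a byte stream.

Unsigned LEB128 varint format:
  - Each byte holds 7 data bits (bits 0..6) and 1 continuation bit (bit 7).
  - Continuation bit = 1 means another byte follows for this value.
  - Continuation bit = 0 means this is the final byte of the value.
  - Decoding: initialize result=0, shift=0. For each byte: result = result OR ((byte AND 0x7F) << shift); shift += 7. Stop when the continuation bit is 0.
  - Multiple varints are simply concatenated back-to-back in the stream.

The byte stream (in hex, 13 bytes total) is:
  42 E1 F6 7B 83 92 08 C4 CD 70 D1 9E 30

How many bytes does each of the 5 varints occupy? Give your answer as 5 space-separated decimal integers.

  byte[0]=0x42 cont=0 payload=0x42=66: acc |= 66<<0 -> acc=66 shift=7 [end]
Varint 1: bytes[0:1] = 42 -> value 66 (1 byte(s))
  byte[1]=0xE1 cont=1 payload=0x61=97: acc |= 97<<0 -> acc=97 shift=7
  byte[2]=0xF6 cont=1 payload=0x76=118: acc |= 118<<7 -> acc=15201 shift=14
  byte[3]=0x7B cont=0 payload=0x7B=123: acc |= 123<<14 -> acc=2030433 shift=21 [end]
Varint 2: bytes[1:4] = E1 F6 7B -> value 2030433 (3 byte(s))
  byte[4]=0x83 cont=1 payload=0x03=3: acc |= 3<<0 -> acc=3 shift=7
  byte[5]=0x92 cont=1 payload=0x12=18: acc |= 18<<7 -> acc=2307 shift=14
  byte[6]=0x08 cont=0 payload=0x08=8: acc |= 8<<14 -> acc=133379 shift=21 [end]
Varint 3: bytes[4:7] = 83 92 08 -> value 133379 (3 byte(s))
  byte[7]=0xC4 cont=1 payload=0x44=68: acc |= 68<<0 -> acc=68 shift=7
  byte[8]=0xCD cont=1 payload=0x4D=77: acc |= 77<<7 -> acc=9924 shift=14
  byte[9]=0x70 cont=0 payload=0x70=112: acc |= 112<<14 -> acc=1844932 shift=21 [end]
Varint 4: bytes[7:10] = C4 CD 70 -> value 1844932 (3 byte(s))
  byte[10]=0xD1 cont=1 payload=0x51=81: acc |= 81<<0 -> acc=81 shift=7
  byte[11]=0x9E cont=1 payload=0x1E=30: acc |= 30<<7 -> acc=3921 shift=14
  byte[12]=0x30 cont=0 payload=0x30=48: acc |= 48<<14 -> acc=790353 shift=21 [end]
Varint 5: bytes[10:13] = D1 9E 30 -> value 790353 (3 byte(s))

Answer: 1 3 3 3 3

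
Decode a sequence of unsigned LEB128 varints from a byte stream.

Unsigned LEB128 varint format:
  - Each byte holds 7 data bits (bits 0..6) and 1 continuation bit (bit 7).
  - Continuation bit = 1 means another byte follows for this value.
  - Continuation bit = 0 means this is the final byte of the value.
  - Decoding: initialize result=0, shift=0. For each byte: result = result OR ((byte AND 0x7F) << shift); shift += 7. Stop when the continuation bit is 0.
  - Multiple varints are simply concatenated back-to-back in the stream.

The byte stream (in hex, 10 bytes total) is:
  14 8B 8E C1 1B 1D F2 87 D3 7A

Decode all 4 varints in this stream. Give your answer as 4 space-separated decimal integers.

  byte[0]=0x14 cont=0 payload=0x14=20: acc |= 20<<0 -> acc=20 shift=7 [end]
Varint 1: bytes[0:1] = 14 -> value 20 (1 byte(s))
  byte[1]=0x8B cont=1 payload=0x0B=11: acc |= 11<<0 -> acc=11 shift=7
  byte[2]=0x8E cont=1 payload=0x0E=14: acc |= 14<<7 -> acc=1803 shift=14
  byte[3]=0xC1 cont=1 payload=0x41=65: acc |= 65<<14 -> acc=1066763 shift=21
  byte[4]=0x1B cont=0 payload=0x1B=27: acc |= 27<<21 -> acc=57689867 shift=28 [end]
Varint 2: bytes[1:5] = 8B 8E C1 1B -> value 57689867 (4 byte(s))
  byte[5]=0x1D cont=0 payload=0x1D=29: acc |= 29<<0 -> acc=29 shift=7 [end]
Varint 3: bytes[5:6] = 1D -> value 29 (1 byte(s))
  byte[6]=0xF2 cont=1 payload=0x72=114: acc |= 114<<0 -> acc=114 shift=7
  byte[7]=0x87 cont=1 payload=0x07=7: acc |= 7<<7 -> acc=1010 shift=14
  byte[8]=0xD3 cont=1 payload=0x53=83: acc |= 83<<14 -> acc=1360882 shift=21
  byte[9]=0x7A cont=0 payload=0x7A=122: acc |= 122<<21 -> acc=257213426 shift=28 [end]
Varint 4: bytes[6:10] = F2 87 D3 7A -> value 257213426 (4 byte(s))

Answer: 20 57689867 29 257213426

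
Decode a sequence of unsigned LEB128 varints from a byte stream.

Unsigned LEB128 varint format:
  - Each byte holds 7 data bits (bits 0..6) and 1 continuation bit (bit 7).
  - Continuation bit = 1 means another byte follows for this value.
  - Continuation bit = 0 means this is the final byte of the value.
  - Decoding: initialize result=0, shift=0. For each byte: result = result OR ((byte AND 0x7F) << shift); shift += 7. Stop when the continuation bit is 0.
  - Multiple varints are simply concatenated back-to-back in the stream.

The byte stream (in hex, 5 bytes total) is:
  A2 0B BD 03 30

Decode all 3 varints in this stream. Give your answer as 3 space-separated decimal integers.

  byte[0]=0xA2 cont=1 payload=0x22=34: acc |= 34<<0 -> acc=34 shift=7
  byte[1]=0x0B cont=0 payload=0x0B=11: acc |= 11<<7 -> acc=1442 shift=14 [end]
Varint 1: bytes[0:2] = A2 0B -> value 1442 (2 byte(s))
  byte[2]=0xBD cont=1 payload=0x3D=61: acc |= 61<<0 -> acc=61 shift=7
  byte[3]=0x03 cont=0 payload=0x03=3: acc |= 3<<7 -> acc=445 shift=14 [end]
Varint 2: bytes[2:4] = BD 03 -> value 445 (2 byte(s))
  byte[4]=0x30 cont=0 payload=0x30=48: acc |= 48<<0 -> acc=48 shift=7 [end]
Varint 3: bytes[4:5] = 30 -> value 48 (1 byte(s))

Answer: 1442 445 48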